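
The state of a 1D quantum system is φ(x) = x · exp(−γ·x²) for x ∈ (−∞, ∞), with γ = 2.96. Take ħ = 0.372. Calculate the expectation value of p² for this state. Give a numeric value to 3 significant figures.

p² φ = −ħ² d²φ/dx²; ⟨p²⟩ = −ħ² ∫ φ*·φ'' dx / ∫|φ|² dx.
Expand each integrand as polynomial × e^(−2γx²) and use ∫x^(2j)·e^(−2γx²) dx = (2j−1)!!/(4γ)^j · √(π/(2γ)), odd powers → 0; here √(π/(2γ)) = 0.72847. Differentiate with the product rule, d/dx e^(−γx²) = −2γx·e^(−γx²).
State is unnormalized: ∫|φ|² dx = 0.061527, and ∫φ*·(−ħ² φ'') dx = 0.075607, so ⟨p²⟩ = 0.075607 / 0.061527.
⟨p²⟩ = 1.2288.

1.23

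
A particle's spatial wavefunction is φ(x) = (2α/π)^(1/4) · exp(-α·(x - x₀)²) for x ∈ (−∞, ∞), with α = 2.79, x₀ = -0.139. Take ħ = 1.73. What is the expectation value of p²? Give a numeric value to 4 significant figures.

8.350

p² φ = −ħ² d²φ/dx²; ⟨p²⟩ = −ħ² ∫ φ*·φ'' dx.
Gaussian moments (u = x − x₀): ∫u^(2j)·e^(−2αu²) du = (2j−1)!!/(4α)^j · √(π/(2α)), odd powers integrate to 0; here √(π/(2α)) = 0.75034. Derivatives: d/dx e^(−αu²) = −2αu·e^(−αu²), d²/dx² e^(−αu²) = (4α²u² − 2α)·e^(−αu²).
⟨p²⟩ = 8.3502.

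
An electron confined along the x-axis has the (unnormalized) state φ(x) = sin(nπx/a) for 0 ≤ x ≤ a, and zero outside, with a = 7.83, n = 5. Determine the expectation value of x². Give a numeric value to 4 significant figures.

20.31

⟨x²⟩ = ∫ x²·|φ|² dx / ∫|φ|² dx (integrals over the domain).
With sin²θ = (1 − cos2θ)/2 on 0 ≤ x ≤ a: ∫sin²(nπx/a) dx = a/2, ∫x·sin²(nπx/a) dx = a²/4, ∫x²·sin²(nπx/a) dx = a³·(1/6 − 1/(4n²π²)); higher powers xᵏ the same way, integrating xᵏ·cos(2nπx/a) by parts.
State is unnormalized: ∫|φ|² dx = 3.9150, and ∫φ*·x²·φ dx = 79.522, so ⟨x²⟩ = 79.522 / 3.9150.
⟨x²⟩ = 20.312.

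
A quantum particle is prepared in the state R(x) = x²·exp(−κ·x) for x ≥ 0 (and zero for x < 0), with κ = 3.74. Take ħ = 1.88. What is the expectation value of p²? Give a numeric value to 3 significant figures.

p² R = −ħ² d²R/dx²; ⟨p²⟩ = −ħ² ∫ R*·R'' dx / ∫|R|² dx.
Differentiate x²·exp(−κ·x) with the product rule; every integrand then reduces to terms xʲ·e^(−2κx) on [0, ∞), with ∫₀^∞ xʲ·e^(−2κx) dx = j!/(2κ)^(j+1).
State is unnormalized: ∫|R|² dx = 0.0010250, and ∫R*·(−ħ² R'') dx = 0.016890, so ⟨p²⟩ = 0.016890 / 0.0010250.
⟨p²⟩ = 16.479.

16.5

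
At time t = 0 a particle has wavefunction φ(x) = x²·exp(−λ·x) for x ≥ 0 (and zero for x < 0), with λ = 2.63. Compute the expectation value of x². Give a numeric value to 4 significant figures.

1.084

⟨x²⟩ = ∫ x²·|φ|² dx / ∫|φ|² dx (integrals over the domain).
Every integrand reduces to terms xʲ·e^(−2λx) on [0, ∞); use ∫₀^∞ xʲ·e^(−2λx) dx = j!/(2λ)^(j+1).
State is unnormalized: ∫|φ|² dx = 0.0059605, and ∫φ*·x²·φ dx = 0.0064630, so ⟨x²⟩ = 0.0064630 / 0.0059605.
⟨x²⟩ = 1.0843.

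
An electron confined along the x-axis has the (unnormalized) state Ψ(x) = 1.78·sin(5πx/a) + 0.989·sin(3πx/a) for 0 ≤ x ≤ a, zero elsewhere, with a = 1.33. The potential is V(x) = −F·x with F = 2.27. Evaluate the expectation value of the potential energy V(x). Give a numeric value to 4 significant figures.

⟨V⟩ = ∫ V(x)·|Ψ|² dx / ∫|Ψ|² dx.
On 0 ≤ x ≤ a (j ≠ l): ∫sin²(jπx/a) dx = a/2, ∫sin(jπx/a)·sin(lπx/a) dx = 0; diagonal moments ∫x·sin²(jπx/a) dx = a²/4, ∫x²·sin²(jπx/a) dx = a³·(1/6 − 1/(4j²π²)); cross terms ∫x·sin(jπx/a)·sin(lπx/a) dx = 0 for j + l even and −4jla²/(π²(j² − l²)²) for j + l odd, ∫x²·sin(jπx/a)·sin(lπx/a) dx = (−1)^(j+l)·4jla³/(π²(j² − l²)²); higher powers the same way via product-to-sum and parts.
State is unnormalized: ∫|Ψ|² dx = 2.7574, and ∫Ψ*·V(x)·Ψ dx = -4.1625, so ⟨V⟩ = -4.1625 / 2.7574.
⟨V⟩ = -1.5096.

-1.510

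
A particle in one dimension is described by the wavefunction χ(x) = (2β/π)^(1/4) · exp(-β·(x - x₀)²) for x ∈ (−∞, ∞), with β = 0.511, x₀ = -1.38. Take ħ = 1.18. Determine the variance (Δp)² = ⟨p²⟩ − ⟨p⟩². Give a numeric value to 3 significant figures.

0.712

Compute ⟨p⟩ and ⟨p²⟩ separately; (Δp)² = ⟨p²⟩ − ⟨p⟩².
Gaussian moments (u = x − x₀): ∫u^(2j)·e^(−2βu²) du = (2j−1)!!/(4β)^j · √(π/(2β)), odd powers integrate to 0; here √(π/(2β)) = 1.7533. Derivatives: d/dx e^(−βu²) = −2βu·e^(−βu²), d²/dx² e^(−βu²) = (4β²u² − 2β)·e^(−βu²).
⟨p⟩ = 0.0000 and ⟨p²⟩ = 0.71152.
(Δp)² = 0.71152 − (0.0000)² = 0.71152.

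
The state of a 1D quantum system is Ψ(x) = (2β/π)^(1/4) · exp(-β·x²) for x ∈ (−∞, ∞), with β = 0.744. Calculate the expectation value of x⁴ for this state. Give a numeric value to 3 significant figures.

⟨x⁴⟩ = ∫ x⁴·|Ψ|² dx (integrals over the domain).
Gaussian moments: ∫x^(2j)·e^(−2βx²) dx = (2j−1)!!/(4β)^j · √(π/(2β)), odd powers integrate to 0; here √(π/(2β)) = 1.4530.
⟨x⁴⟩ = 0.33873.

0.339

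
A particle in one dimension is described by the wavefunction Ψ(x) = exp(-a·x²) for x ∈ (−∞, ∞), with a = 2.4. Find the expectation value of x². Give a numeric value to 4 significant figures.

0.1042

⟨x²⟩ = ∫ x²·|Ψ|² dx / ∫|Ψ|² dx (integrals over the domain).
Gaussian moments: ∫x^(2j)·e^(−2ax²) dx = (2j−1)!!/(4a)^j · √(π/(2a)), odd powers integrate to 0; here √(π/(2a)) = 0.80901.
State is unnormalized: ∫|Ψ|² dx = 0.80901, and ∫Ψ*·x²·Ψ dx = 0.084272, so ⟨x²⟩ = 0.084272 / 0.80901.
⟨x²⟩ = 0.10417.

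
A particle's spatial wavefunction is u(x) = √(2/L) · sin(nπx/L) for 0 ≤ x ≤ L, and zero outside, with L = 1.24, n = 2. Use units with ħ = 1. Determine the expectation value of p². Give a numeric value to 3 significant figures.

25.7

p² u = −ħ² d²u/dx²; ⟨p²⟩ = −ħ² ∫ u*·u'' dx.
d/dx sin(nπx/L) = (nπ/L)·cos(nπx/L) and d²/dx² sin(nπx/L) = −(nπ/L)²·sin(nπx/L); on 0 ≤ x ≤ L, ∫sin²(nπx/L) dx = L/2 and ∫sin(nπx/L)·cos(nπx/L) dx = 0.
⟨p²⟩ = 25.675.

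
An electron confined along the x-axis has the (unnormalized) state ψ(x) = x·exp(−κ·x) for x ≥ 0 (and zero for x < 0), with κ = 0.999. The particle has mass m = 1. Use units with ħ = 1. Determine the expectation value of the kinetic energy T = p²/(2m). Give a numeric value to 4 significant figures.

0.4990

T = −(ħ²/2m) d²/dx², so ⟨T⟩ = −(ħ²/2m) ∫ ψ*·ψ'' dx / ∫|ψ|² dx; with m = 1.
Differentiate x·exp(−κ·x) with the product rule; every integrand then reduces to terms xʲ·e^(−2κx) on [0, ∞), with ∫₀^∞ xʲ·e^(−2κx) dx = j!/(2κ)^(j+1).
State is unnormalized: ∫|ψ|² dx = 0.25075, and ∫ψ*·(−ħ²/2m · ψ'') dx = 0.12513, so ⟨T⟩ = 0.12513 / 0.25075.
⟨T⟩ = 0.49900.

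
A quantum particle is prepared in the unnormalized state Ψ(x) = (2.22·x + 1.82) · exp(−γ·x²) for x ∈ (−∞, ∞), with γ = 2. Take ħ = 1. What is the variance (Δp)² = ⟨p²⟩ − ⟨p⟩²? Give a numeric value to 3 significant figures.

Compute ⟨p⟩ and ⟨p²⟩ separately; (Δp)² = ⟨p²⟩ − ⟨p⟩².
Expand each integrand as polynomial × e^(−2γx²) and use ∫x^(2j)·e^(−2γx²) dx = (2j−1)!!/(4γ)^j · √(π/(2γ)), odd powers → 0; here √(π/(2γ)) = 0.88623. Differentiate with the product rule, d/dx e^(−γx²) = −2γx·e^(−γx²).
Normalization: ∫|Ψ|² dx = 3.4815.
⟨p⟩ = 0.0000 and ⟨p²⟩ = 2.6273.
(Δp)² = 2.6273 − (0.0000)² = 2.6273.

2.63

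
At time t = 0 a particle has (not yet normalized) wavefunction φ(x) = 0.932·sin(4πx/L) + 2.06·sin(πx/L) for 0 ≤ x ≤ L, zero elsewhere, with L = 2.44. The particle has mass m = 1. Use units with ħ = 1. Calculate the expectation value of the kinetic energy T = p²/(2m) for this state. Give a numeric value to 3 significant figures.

T = −(ħ²/2m) d²/dx², so ⟨T⟩ = −(ħ²/2m) ∫ φ*·φ'' dx / ∫|φ|² dx; with m = 1.
d²/dx² sin(jπx/L) = −(jπ/L)²·sin(jπx/L); on 0 ≤ x ≤ L, ∫sin²(jπx/L) dx = L/2 and ∫sin(jπx/L)·sin(lπx/L) dx = 0 for j ≠ l, so only diagonal terms survive in ∫|φ|² and ∫φ·φ″; ∫φ·φ′ dx = [φ²/2] between the walls = 0.
State is unnormalized: ∫|φ|² dx = 6.2369, and ∫φ*·(−ħ²/2m · φ'') dx = 18.345, so ⟨T⟩ = 18.345 / 6.2369.
⟨T⟩ = 2.9414.

2.94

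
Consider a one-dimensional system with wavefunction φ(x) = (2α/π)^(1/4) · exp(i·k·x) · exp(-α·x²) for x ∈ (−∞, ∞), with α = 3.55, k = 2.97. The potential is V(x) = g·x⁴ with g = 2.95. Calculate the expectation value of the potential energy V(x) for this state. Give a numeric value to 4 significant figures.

⟨V⟩ = ∫ V(x)·|φ|² dx.
Gaussian moments: ∫x^(2j)·e^(−2αx²) dx = (2j−1)!!/(4α)^j · √(π/(2α)), odd powers integrate to 0; here √(π/(2α)) = 0.66519.
⟨V⟩ = 0.043890.

0.04389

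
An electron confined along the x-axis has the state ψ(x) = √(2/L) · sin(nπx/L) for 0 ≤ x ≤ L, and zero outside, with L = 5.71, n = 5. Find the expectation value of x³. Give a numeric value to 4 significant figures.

⟨x³⟩ = ∫ x³·|ψ|² dx (integrals over the domain).
With sin²θ = (1 − cos2θ)/2 on 0 ≤ x ≤ L: ∫sin²(nπx/L) dx = L/2, ∫x·sin²(nπx/L) dx = L²/4, ∫x²·sin²(nπx/L) dx = L³·(1/6 − 1/(4n²π²)); higher powers xᵏ the same way, integrating xᵏ·cos(2nπx/L) by parts.
⟨x³⟩ = 45.976.

45.98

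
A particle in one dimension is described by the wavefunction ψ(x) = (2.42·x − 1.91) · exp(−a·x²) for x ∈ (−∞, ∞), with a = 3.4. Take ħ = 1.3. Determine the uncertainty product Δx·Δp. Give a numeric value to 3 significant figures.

Δx = √(⟨x²⟩−⟨x⟩²), Δp = √(⟨p²⟩−⟨p⟩²).
Expand each integrand as polynomial × e^(−2ax²) and use ∫x^(2j)·e^(−2ax²) dx = (2j−1)!!/(4a)^j · √(π/(2a)), odd powers → 0; here √(π/(2a)) = 0.67971. Differentiate with the product rule, d/dx e^(−ax²) = −2ax·e^(−ax²).
Normalization: ∫|ψ|² dx = 2.7723.
⟨x⟩ = -0.16665, ⟨x²⟩ = 0.089055 ⇒ Δx = 0.24755.
⟨p⟩ = 0.0000, ⟨p²⟩ = 6.9593 ⇒ Δp = 2.6380.
Δx·Δp = 0.65305.

0.653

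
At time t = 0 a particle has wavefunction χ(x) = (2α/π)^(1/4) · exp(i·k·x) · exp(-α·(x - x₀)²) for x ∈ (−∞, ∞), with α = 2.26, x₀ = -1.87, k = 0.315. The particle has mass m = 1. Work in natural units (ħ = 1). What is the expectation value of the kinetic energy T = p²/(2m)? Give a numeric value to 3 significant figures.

T = −(ħ²/2m) d²/dx², so ⟨T⟩ = −(ħ²/2m) ∫ χ*·χ'' dx; with m = 1.
Gaussian moments (u = x − x₀): ∫u^(2j)·e^(−2αu²) du = (2j−1)!!/(4α)^j · √(π/(2α)), odd powers integrate to 0; here √(π/(2α)) = 0.83369. Derivatives: χ′ = (ik − 2αu)·χ, χ″ = ((ik − 2αu)² − 2α)·χ; the odd-in-u pieces drop out.
⟨T⟩ = 1.1796.

1.18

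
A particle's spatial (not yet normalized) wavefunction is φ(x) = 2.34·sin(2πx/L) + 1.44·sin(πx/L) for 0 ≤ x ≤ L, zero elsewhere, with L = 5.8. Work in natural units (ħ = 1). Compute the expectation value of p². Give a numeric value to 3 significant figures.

p² φ = −ħ² d²φ/dx²; ⟨p²⟩ = −ħ² ∫ φ*·φ'' dx / ∫|φ|² dx.
d²/dx² sin(jπx/L) = −(jπ/L)²·sin(jπx/L); on 0 ≤ x ≤ L, ∫sin²(jπx/L) dx = L/2 and ∫sin(jπx/L)·sin(lπx/L) dx = 0 for j ≠ l, so only diagonal terms survive in ∫|φ|² and ∫φ·φ″; ∫φ·φ′ dx = [φ²/2] between the walls = 0.
State is unnormalized: ∫|φ|² dx = 21.893, and ∫φ*·(−ħ² φ'') dx = 20.399, so ⟨p²⟩ = 20.399 / 21.893.
⟨p²⟩ = 0.93179.

0.932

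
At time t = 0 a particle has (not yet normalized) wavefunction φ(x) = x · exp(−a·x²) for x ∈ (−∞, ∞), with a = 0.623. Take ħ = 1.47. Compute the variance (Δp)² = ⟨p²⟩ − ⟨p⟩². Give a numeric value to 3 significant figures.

4.04

Compute ⟨p⟩ and ⟨p²⟩ separately; (Δp)² = ⟨p²⟩ − ⟨p⟩².
Expand each integrand as polynomial × e^(−2ax²) and use ∫x^(2j)·e^(−2ax²) dx = (2j−1)!!/(4a)^j · √(π/(2a)), odd powers → 0; here √(π/(2a)) = 1.5879. Differentiate with the product rule, d/dx e^(−ax²) = −2ax·e^(−ax²).
Normalization: ∫|φ|² dx = 0.63719.
⟨p⟩ = 0.0000 and ⟨p²⟩ = 4.0387.
(Δp)² = 4.0387 − (0.0000)² = 4.0387.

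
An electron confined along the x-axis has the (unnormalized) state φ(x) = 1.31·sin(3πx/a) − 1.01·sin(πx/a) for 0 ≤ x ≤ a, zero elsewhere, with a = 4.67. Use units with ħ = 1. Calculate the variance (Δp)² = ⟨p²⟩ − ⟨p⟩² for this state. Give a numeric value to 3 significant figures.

Compute ⟨p⟩ and ⟨p²⟩ separately; (Δp)² = ⟨p²⟩ − ⟨p⟩².
d²/dx² sin(jπx/a) = −(jπ/a)²·sin(jπx/a); on 0 ≤ x ≤ a, ∫sin²(jπx/a) dx = a/2 and ∫sin(jπx/a)·sin(lπx/a) dx = 0 for j ≠ l, so only diagonal terms survive in ∫|φ|² and ∫φ·φ″; ∫φ·φ′ dx = [φ²/2] between the walls = 0.
Normalization: ∫|φ|² dx = 6.3890.
⟨p⟩ = 0.0000 and ⟨p²⟩ = 2.7232.
(Δp)² = 2.7232 − (0.0000)² = 2.7232.

2.72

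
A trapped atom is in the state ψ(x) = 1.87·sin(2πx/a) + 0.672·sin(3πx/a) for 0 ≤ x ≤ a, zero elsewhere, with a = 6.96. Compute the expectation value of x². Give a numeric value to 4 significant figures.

⟨x²⟩ = ∫ x²·|ψ|² dx / ∫|ψ|² dx (integrals over the domain).
On 0 ≤ x ≤ a (j ≠ l): ∫sin²(jπx/a) dx = a/2, ∫sin(jπx/a)·sin(lπx/a) dx = 0; diagonal moments ∫x·sin²(jπx/a) dx = a²/4, ∫x²·sin²(jπx/a) dx = a³·(1/6 − 1/(4j²π²)); cross terms ∫x·sin(jπx/a)·sin(lπx/a) dx = 0 for j + l even and −4jla²/(π²(j² − l²)²) for j + l odd, ∫x²·sin(jπx/a)·sin(lπx/a) dx = (−1)^(j+l)·4jla³/(π²(j² − l²)²); higher powers the same way via product-to-sum and parts.
State is unnormalized: ∫|ψ|² dx = 13.741, and ∫ψ*·x²·ψ dx = 131.56, so ⟨x²⟩ = 131.56 / 13.741.
⟨x²⟩ = 9.5743.

9.574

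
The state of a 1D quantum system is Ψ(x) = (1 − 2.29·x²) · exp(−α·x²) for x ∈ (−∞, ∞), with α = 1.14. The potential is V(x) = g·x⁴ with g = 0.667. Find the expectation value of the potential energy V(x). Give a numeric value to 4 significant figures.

⟨V⟩ = ∫ V(x)·|Ψ|² dx / ∫|Ψ|² dx.
Expand each integrand as polynomial × e^(−2αx²) and use ∫x^(2j)·e^(−2αx²) dx = (2j−1)!!/(4α)^j · √(π/(2α)), odd powers → 0; here √(π/(2α)) = 1.1738.
State is unnormalized: ∫|Ψ|² dx = 0.88297, and ∫Ψ*·V(x)·Ψ dx = 0.54277, so ⟨V⟩ = 0.54277 / 0.88297.
⟨V⟩ = 0.61471.

0.6147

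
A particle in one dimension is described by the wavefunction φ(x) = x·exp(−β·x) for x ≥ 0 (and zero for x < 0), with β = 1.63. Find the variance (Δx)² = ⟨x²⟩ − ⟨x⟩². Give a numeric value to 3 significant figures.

0.282

Compute ⟨x⟩ and ⟨x²⟩ separately, then (Δx)² = ⟨x²⟩ − ⟨x⟩².
Every integrand reduces to terms xʲ·e^(−2βx) on [0, ∞); use ∫₀^∞ xʲ·e^(−2βx) dx = j!/(2β)^(j+1).
Normalization: ∫|φ|² dx = 0.057727.
⟨x⟩ = 0.92025 and ⟨x²⟩ = 1.1291.
(Δx)² = 1.1291 − (0.92025)² = 0.28228.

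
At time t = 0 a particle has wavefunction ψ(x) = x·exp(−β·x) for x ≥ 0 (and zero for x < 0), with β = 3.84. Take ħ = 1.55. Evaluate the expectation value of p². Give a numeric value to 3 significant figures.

p² ψ = −ħ² d²ψ/dx²; ⟨p²⟩ = −ħ² ∫ ψ*·ψ'' dx / ∫|ψ|² dx.
Differentiate x·exp(−β·x) with the product rule; every integrand then reduces to terms xʲ·e^(−2βx) on [0, ∞), with ∫₀^∞ xʲ·e^(−2βx) dx = j!/(2β)^(j+1).
State is unnormalized: ∫|ψ|² dx = 0.0044152, and ∫ψ*·(−ħ² ψ'') dx = 0.15641, so ⟨p²⟩ = 0.15641 / 0.0044152.
⟨p²⟩ = 35.426.

35.4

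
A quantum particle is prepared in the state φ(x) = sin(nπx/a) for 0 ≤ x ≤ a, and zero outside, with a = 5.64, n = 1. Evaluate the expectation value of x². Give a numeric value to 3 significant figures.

8.99

⟨x²⟩ = ∫ x²·|φ|² dx / ∫|φ|² dx (integrals over the domain).
With sin²θ = (1 − cos2θ)/2 on 0 ≤ x ≤ a: ∫sin²(nπx/a) dx = a/2, ∫x·sin²(nπx/a) dx = a²/4, ∫x²·sin²(nπx/a) dx = a³·(1/6 − 1/(4n²π²)); higher powers xᵏ the same way, integrating xᵏ·cos(2nπx/a) by parts.
State is unnormalized: ∫|φ|² dx = 2.8200, and ∫φ*·x²·φ dx = 25.357, so ⟨x²⟩ = 25.357 / 2.8200.
⟨x²⟩ = 8.9917.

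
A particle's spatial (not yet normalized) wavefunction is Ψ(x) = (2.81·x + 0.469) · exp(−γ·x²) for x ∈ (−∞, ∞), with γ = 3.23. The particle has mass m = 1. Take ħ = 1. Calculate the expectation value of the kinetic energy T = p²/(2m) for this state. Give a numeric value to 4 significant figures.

3.990

T = −(ħ²/2m) d²/dx², so ⟨T⟩ = −(ħ²/2m) ∫ Ψ*·Ψ'' dx / ∫|Ψ|² dx; with m = 1.
Expand each integrand as polynomial × e^(−2γx²) and use ∫x^(2j)·e^(−2γx²) dx = (2j−1)!!/(4γ)^j · √(π/(2γ)), odd powers → 0; here √(π/(2γ)) = 0.69736. Differentiate with the product rule, d/dx e^(−γx²) = −2γx·e^(−γx²).
State is unnormalized: ∫|Ψ|² dx = 0.57959, and ∫Ψ*·(−ħ²/2m · Ψ'') dx = 2.3126, so ⟨T⟩ = 2.3126 / 0.57959.
⟨T⟩ = 3.9902.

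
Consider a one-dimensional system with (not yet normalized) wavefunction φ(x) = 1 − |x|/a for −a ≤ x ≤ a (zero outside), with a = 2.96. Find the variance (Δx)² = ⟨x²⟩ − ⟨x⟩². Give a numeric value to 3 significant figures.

Compute ⟨x⟩ and ⟨x²⟩ separately, then (Δx)² = ⟨x²⟩ − ⟨x⟩².
φ is even, so ∫ over [−a, a] = 2∫₀ᵃ with φ = 1 − x/a there: ∫₀ᵃ (1 − x/a)² dx = a/3, ∫₀ᵃ x²(1 − x/a)² dx = a³/30, ∫₀ᵃ x⁴(1 − x/a)² dx = a⁵/105.
Normalization: ∫|φ|² dx = 1.9733.
⟨x⟩ = 0.0000 and ⟨x²⟩ = 0.87616.
(Δx)² = 0.87616 − (0.0000)² = 0.87616.

0.876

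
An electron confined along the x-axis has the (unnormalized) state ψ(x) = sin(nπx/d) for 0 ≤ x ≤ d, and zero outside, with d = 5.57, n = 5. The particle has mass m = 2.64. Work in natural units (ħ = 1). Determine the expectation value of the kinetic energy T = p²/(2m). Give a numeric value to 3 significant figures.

1.51

T = −(ħ²/2m) d²/dx², so ⟨T⟩ = −(ħ²/2m) ∫ ψ*·ψ'' dx / ∫|ψ|² dx; with m = 2.64.
d/dx sin(nπx/d) = (nπ/d)·cos(nπx/d) and d²/dx² sin(nπx/d) = −(nπ/d)²·sin(nπx/d); on 0 ≤ x ≤ d, ∫sin²(nπx/d) dx = d/2 and ∫sin(nπx/d)·cos(nπx/d) dx = 0.
State is unnormalized: ∫|ψ|² dx = 2.7850, and ∫ψ*·(−ħ²/2m · ψ'') dx = 4.1949, so ⟨T⟩ = 4.1949 / 2.7850.
⟨T⟩ = 1.5062.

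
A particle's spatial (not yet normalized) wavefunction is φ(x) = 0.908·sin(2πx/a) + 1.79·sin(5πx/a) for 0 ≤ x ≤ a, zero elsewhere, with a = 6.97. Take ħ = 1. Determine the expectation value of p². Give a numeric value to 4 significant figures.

4.206

p² φ = −ħ² d²φ/dx²; ⟨p²⟩ = −ħ² ∫ φ*·φ'' dx / ∫|φ|² dx.
d²/dx² sin(jπx/a) = −(jπ/a)²·sin(jπx/a); on 0 ≤ x ≤ a, ∫sin²(jπx/a) dx = a/2 and ∫sin(jπx/a)·sin(lπx/a) dx = 0 for j ≠ l, so only diagonal terms survive in ∫|φ|² and ∫φ·φ″; ∫φ·φ′ dx = [φ²/2] between the walls = 0.
State is unnormalized: ∫|φ|² dx = 14.040, and ∫φ*·(−ħ² φ'') dx = 59.048, so ⟨p²⟩ = 59.048 / 14.040.
⟨p²⟩ = 4.2058.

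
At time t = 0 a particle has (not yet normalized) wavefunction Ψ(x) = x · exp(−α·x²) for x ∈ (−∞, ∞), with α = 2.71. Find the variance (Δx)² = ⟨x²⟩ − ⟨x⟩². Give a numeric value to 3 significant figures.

Compute ⟨x⟩ and ⟨x²⟩ separately, then (Δx)² = ⟨x²⟩ − ⟨x⟩².
Expand each integrand as polynomial × e^(−2αx²) and use ∫x^(2j)·e^(−2αx²) dx = (2j−1)!!/(4α)^j · √(π/(2α)), odd powers → 0; here √(π/(2α)) = 0.76133.
Normalization: ∫|Ψ|² dx = 0.070234.
⟨x⟩ = 0.0000 and ⟨x²⟩ = 0.27675.
(Δx)² = 0.27675 − (0.0000)² = 0.27675.

0.277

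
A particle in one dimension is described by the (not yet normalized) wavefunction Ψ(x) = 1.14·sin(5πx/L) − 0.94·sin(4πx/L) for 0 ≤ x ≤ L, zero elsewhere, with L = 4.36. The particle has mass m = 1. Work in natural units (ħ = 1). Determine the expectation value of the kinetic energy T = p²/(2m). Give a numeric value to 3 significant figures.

T = −(ħ²/2m) d²/dx², so ⟨T⟩ = −(ħ²/2m) ∫ Ψ*·Ψ'' dx / ∫|Ψ|² dx; with m = 1.
d²/dx² sin(jπx/L) = −(jπ/L)²·sin(jπx/L); on 0 ≤ x ≤ L, ∫sin²(jπx/L) dx = L/2 and ∫sin(jπx/L)·sin(lπx/L) dx = 0 for j ≠ l, so only diagonal terms survive in ∫|Ψ|² and ∫Ψ·Ψ″; ∫Ψ·Ψ′ dx = [Ψ²/2] between the walls = 0.
State is unnormalized: ∫|Ψ|² dx = 4.7594, and ∫Ψ*·(−ħ²/2m · Ψ'') dx = 26.387, so ⟨T⟩ = 26.387 / 4.7594.
⟨T⟩ = 5.5443.

5.54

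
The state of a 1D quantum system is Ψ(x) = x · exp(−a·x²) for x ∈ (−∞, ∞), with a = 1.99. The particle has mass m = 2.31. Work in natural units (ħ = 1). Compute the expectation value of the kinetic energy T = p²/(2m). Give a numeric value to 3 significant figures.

1.29

T = −(ħ²/2m) d²/dx², so ⟨T⟩ = −(ħ²/2m) ∫ Ψ*·Ψ'' dx / ∫|Ψ|² dx; with m = 2.31.
Expand each integrand as polynomial × e^(−2ax²) and use ∫x^(2j)·e^(−2ax²) dx = (2j−1)!!/(4a)^j · √(π/(2a)), odd powers → 0; here √(π/(2a)) = 0.88845. Differentiate with the product rule, d/dx e^(−ax²) = −2ax·e^(−ax²).
State is unnormalized: ∫|Ψ|² dx = 0.11161, and ∫Ψ*·(−ħ²/2m · Ψ'') dx = 0.14423, so ⟨T⟩ = 0.14423 / 0.11161.
⟨T⟩ = 1.2922.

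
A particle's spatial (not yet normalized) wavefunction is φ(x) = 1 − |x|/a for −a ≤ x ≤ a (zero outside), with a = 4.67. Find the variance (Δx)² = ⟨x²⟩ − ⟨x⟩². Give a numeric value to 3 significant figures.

2.18

Compute ⟨x⟩ and ⟨x²⟩ separately, then (Δx)² = ⟨x²⟩ − ⟨x⟩².
φ is even, so ∫ over [−a, a] = 2∫₀ᵃ with φ = 1 − x/a there: ∫₀ᵃ (1 − x/a)² dx = a/3, ∫₀ᵃ x²(1 − x/a)² dx = a³/30, ∫₀ᵃ x⁴(1 − x/a)² dx = a⁵/105.
Normalization: ∫|φ|² dx = 3.1133.
⟨x⟩ = 0.0000 and ⟨x²⟩ = 2.1809.
(Δx)² = 2.1809 − (0.0000)² = 2.1809.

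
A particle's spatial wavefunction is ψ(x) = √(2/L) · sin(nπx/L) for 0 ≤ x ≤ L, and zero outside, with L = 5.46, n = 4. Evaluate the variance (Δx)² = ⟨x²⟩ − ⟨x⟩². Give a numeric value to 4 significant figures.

2.390

Compute ⟨x⟩ and ⟨x²⟩ separately, then (Δx)² = ⟨x²⟩ − ⟨x⟩².
With sin²θ = (1 − cos2θ)/2 on 0 ≤ x ≤ L: ∫sin²(nπx/L) dx = L/2, ∫x·sin²(nπx/L) dx = L²/4, ∫x²·sin²(nπx/L) dx = L³·(1/6 − 1/(4n²π²)); higher powers xᵏ the same way, integrating xᵏ·cos(2nπx/L) by parts.
⟨x⟩ = 2.7300 and ⟨x²⟩ = 9.8428.
(Δx)² = 9.8428 − (2.7300)² = 2.3899.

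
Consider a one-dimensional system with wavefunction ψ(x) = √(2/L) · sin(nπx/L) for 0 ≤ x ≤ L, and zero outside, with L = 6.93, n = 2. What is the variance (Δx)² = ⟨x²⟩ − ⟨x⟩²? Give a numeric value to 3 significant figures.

Compute ⟨x⟩ and ⟨x²⟩ separately, then (Δx)² = ⟨x²⟩ − ⟨x⟩².
With sin²θ = (1 − cos2θ)/2 on 0 ≤ x ≤ L: ∫sin²(nπx/L) dx = L/2, ∫x·sin²(nπx/L) dx = L²/4, ∫x²·sin²(nπx/L) dx = L³·(1/6 − 1/(4n²π²)); higher powers xᵏ the same way, integrating xᵏ·cos(2nπx/L) by parts.
⟨x⟩ = 3.4650 and ⟨x²⟩ = 15.400.
(Δx)² = 15.400 − (3.4650)² = 3.3938.

3.39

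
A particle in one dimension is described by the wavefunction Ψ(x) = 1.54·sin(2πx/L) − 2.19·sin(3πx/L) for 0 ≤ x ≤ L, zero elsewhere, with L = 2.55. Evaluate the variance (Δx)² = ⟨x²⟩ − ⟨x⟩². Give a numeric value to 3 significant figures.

Compute ⟨x⟩ and ⟨x²⟩ separately, then (Δx)² = ⟨x²⟩ − ⟨x⟩².
On 0 ≤ x ≤ L (j ≠ l): ∫sin²(jπx/L) dx = L/2, ∫sin(jπx/L)·sin(lπx/L) dx = 0; diagonal moments ∫x·sin²(jπx/L) dx = L²/4, ∫x²·sin²(jπx/L) dx = L³·(1/6 − 1/(4j²π²)); cross terms ∫x·sin(jπx/L)·sin(lπx/L) dx = 0 for j + l even and −4jlL²/(π²(j² − l²)²) for j + l odd, ∫x²·sin(jπx/L)·sin(lπx/L) dx = (−1)^(j+l)·4jlL³/(π²(j² − l²)²); higher powers the same way via product-to-sum and parts.
Normalization: ∫|Ψ|² dx = 9.1388.
⟨x⟩ = 1.7418 and ⟨x²⟩ = 3.3062.
(Δx)² = 3.3062 − (1.7418)² = 0.27221.

0.272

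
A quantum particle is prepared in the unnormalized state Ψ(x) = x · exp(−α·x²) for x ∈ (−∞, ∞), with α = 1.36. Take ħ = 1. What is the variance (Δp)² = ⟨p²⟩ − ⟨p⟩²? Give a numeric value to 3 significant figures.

Compute ⟨p⟩ and ⟨p²⟩ separately; (Δp)² = ⟨p²⟩ − ⟨p⟩².
Expand each integrand as polynomial × e^(−2αx²) and use ∫x^(2j)·e^(−2αx²) dx = (2j−1)!!/(4α)^j · √(π/(2α)), odd powers → 0; here √(π/(2α)) = 1.0747. Differentiate with the product rule, d/dx e^(−αx²) = −2αx·e^(−αx²).
Normalization: ∫|Ψ|² dx = 0.19756.
⟨p⟩ = 0.0000 and ⟨p²⟩ = 4.0800.
(Δp)² = 4.0800 − (0.0000)² = 4.0800.

4.08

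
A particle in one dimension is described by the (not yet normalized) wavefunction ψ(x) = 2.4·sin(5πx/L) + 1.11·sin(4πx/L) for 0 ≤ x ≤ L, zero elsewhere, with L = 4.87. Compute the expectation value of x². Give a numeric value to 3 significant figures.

4.24

⟨x²⟩ = ∫ x²·|ψ|² dx / ∫|ψ|² dx (integrals over the domain).
On 0 ≤ x ≤ L (j ≠ l): ∫sin²(jπx/L) dx = L/2, ∫sin(jπx/L)·sin(lπx/L) dx = 0; diagonal moments ∫x·sin²(jπx/L) dx = L²/4, ∫x²·sin²(jπx/L) dx = L³·(1/6 − 1/(4j²π²)); cross terms ∫x·sin(jπx/L)·sin(lπx/L) dx = 0 for j + l even and −4jlL²/(π²(j² − l²)²) for j + l odd, ∫x²·sin(jπx/L)·sin(lπx/L) dx = (−1)^(j+l)·4jlL³/(π²(j² − l²)²); higher powers the same way via product-to-sum and parts.
State is unnormalized: ∫|ψ|² dx = 17.026, and ∫ψ*·x²·ψ dx = 72.118, so ⟨x²⟩ = 72.118 / 17.026.
⟨x²⟩ = 4.2358.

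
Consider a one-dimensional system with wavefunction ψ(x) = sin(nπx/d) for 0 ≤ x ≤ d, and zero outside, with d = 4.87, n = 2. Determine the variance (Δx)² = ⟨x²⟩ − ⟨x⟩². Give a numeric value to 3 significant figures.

Compute ⟨x⟩ and ⟨x²⟩ separately, then (Δx)² = ⟨x²⟩ − ⟨x⟩².
With sin²θ = (1 − cos2θ)/2 on 0 ≤ x ≤ d: ∫sin²(nπx/d) dx = d/2, ∫x·sin²(nπx/d) dx = d²/4, ∫x²·sin²(nπx/d) dx = d³·(1/6 − 1/(4n²π²)); higher powers xᵏ the same way, integrating xᵏ·cos(2nπx/d) by parts.
Normalization: ∫|ψ|² dx = 2.4350.
⟨x⟩ = 2.4350 and ⟨x²⟩ = 7.6053.
(Δx)² = 7.6053 − (2.4350)² = 1.6760.

1.68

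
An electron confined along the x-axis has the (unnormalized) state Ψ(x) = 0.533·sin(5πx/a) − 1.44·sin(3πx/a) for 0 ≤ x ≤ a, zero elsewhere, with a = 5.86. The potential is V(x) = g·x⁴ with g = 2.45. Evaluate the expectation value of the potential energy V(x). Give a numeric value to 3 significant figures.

⟨V⟩ = ∫ V(x)·|Ψ|² dx / ∫|Ψ|² dx.
On 0 ≤ x ≤ a (j ≠ l): ∫sin²(jπx/a) dx = a/2, ∫sin(jπx/a)·sin(lπx/a) dx = 0; diagonal moments ∫x·sin²(jπx/a) dx = a²/4, ∫x²·sin²(jπx/a) dx = a³·(1/6 − 1/(4j²π²)); cross terms ∫x·sin(jπx/a)·sin(lπx/a) dx = 0 for j + l even and −4jla²/(π²(j² − l²)²) for j + l odd, ∫x²·sin(jπx/a)·sin(lπx/a) dx = (−1)^(j+l)·4jla³/(π²(j² − l²)²); higher powers the same way via product-to-sum and parts.
State is unnormalized: ∫|Ψ|² dx = 6.9080, and ∫Ψ*·V(x)·Ψ dx = 2752.6, so ⟨V⟩ = 2752.6 / 6.9080.
⟨V⟩ = 398.47.

398.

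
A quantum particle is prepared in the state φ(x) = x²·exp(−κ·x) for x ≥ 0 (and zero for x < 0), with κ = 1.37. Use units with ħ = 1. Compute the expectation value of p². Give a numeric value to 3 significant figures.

0.626

p² φ = −ħ² d²φ/dx²; ⟨p²⟩ = −ħ² ∫ φ*·φ'' dx / ∫|φ|² dx.
Differentiate x²·exp(−κ·x) with the product rule; every integrand then reduces to terms xʲ·e^(−2κx) on [0, ∞), with ∫₀^∞ xʲ·e^(−2κx) dx = j!/(2κ)^(j+1).
State is unnormalized: ∫|φ|² dx = 0.15540, and ∫φ*·(−ħ² φ'') dx = 0.097225, so ⟨p²⟩ = 0.097225 / 0.15540.
⟨p²⟩ = 0.62563.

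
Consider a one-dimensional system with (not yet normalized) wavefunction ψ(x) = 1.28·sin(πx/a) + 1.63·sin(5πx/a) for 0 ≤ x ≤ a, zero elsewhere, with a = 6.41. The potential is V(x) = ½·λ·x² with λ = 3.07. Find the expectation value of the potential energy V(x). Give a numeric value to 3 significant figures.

⟨V⟩ = ∫ V(x)·|ψ|² dx / ∫|ψ|² dx.
On 0 ≤ x ≤ a (j ≠ l): ∫sin²(jπx/a) dx = a/2, ∫sin(jπx/a)·sin(lπx/a) dx = 0; diagonal moments ∫x·sin²(jπx/a) dx = a²/4, ∫x²·sin²(jπx/a) dx = a³·(1/6 − 1/(4j²π²)); cross terms ∫x·sin(jπx/a)·sin(lπx/a) dx = 0 for j + l even and −4jla²/(π²(j² − l²)²) for j + l odd, ∫x²·sin(jπx/a)·sin(lπx/a) dx = (−1)^(j+l)·4jla³/(π²(j² − l²)²); higher powers the same way via product-to-sum and parts.
State is unnormalized: ∫|ψ|² dx = 13.766, and ∫ψ*·V(x)·ψ dx = 277.49, so ⟨V⟩ = 277.49 / 13.766.
⟨V⟩ = 20.157.

20.2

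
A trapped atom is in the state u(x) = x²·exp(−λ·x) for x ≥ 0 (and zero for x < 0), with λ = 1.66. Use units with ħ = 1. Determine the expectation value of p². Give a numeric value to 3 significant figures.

0.919

p² u = −ħ² d²u/dx²; ⟨p²⟩ = −ħ² ∫ u*·u'' dx / ∫|u|² dx.
Differentiate x²·exp(−λ·x) with the product rule; every integrand then reduces to terms xʲ·e^(−2λx) on [0, ∞), with ∫₀^∞ xʲ·e^(−2λx) dx = j!/(2λ)^(j+1).
State is unnormalized: ∫|u|² dx = 0.059501, and ∫u*·(−ħ² u'') dx = 0.054653, so ⟨p²⟩ = 0.054653 / 0.059501.
⟨p²⟩ = 0.91853.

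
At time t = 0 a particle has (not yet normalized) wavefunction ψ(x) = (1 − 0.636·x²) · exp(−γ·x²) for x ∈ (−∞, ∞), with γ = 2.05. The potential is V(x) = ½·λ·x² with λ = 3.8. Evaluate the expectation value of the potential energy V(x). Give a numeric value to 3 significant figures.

⟨V⟩ = ∫ V(x)·|ψ|² dx / ∫|ψ|² dx.
Expand each integrand as polynomial × e^(−2γx²) and use ∫x^(2j)·e^(−2γx²) dx = (2j−1)!!/(4γ)^j · √(π/(2γ)), odd powers → 0; here √(π/(2γ)) = 0.87535.
State is unnormalized: ∫|ψ|² dx = 0.75536, and ∫ψ*·V(x)·ψ dx = 0.12674, so ⟨V⟩ = 0.12674 / 0.75536.
⟨V⟩ = 0.16779.

0.168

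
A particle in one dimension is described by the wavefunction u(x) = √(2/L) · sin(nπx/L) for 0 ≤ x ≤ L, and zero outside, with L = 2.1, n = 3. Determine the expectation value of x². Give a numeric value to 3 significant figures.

⟨x²⟩ = ∫ x²·|u|² dx (integrals over the domain).
With sin²θ = (1 − cos2θ)/2 on 0 ≤ x ≤ L: ∫sin²(nπx/L) dx = L/2, ∫x·sin²(nπx/L) dx = L²/4, ∫x²·sin²(nπx/L) dx = L³·(1/6 − 1/(4n²π²)); higher powers xᵏ the same way, integrating xᵏ·cos(2nπx/L) by parts.
⟨x²⟩ = 1.4452.

1.45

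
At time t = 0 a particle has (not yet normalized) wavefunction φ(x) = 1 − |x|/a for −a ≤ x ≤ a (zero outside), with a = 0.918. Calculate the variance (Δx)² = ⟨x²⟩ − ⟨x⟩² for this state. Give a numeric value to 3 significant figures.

0.0843

Compute ⟨x⟩ and ⟨x²⟩ separately, then (Δx)² = ⟨x²⟩ − ⟨x⟩².
φ is even, so ∫ over [−a, a] = 2∫₀ᵃ with φ = 1 − x/a there: ∫₀ᵃ (1 − x/a)² dx = a/3, ∫₀ᵃ x²(1 − x/a)² dx = a³/30, ∫₀ᵃ x⁴(1 − x/a)² dx = a⁵/105.
Normalization: ∫|φ|² dx = 0.61200.
⟨x⟩ = 0.0000 and ⟨x²⟩ = 0.084272.
(Δx)² = 0.084272 − (0.0000)² = 0.084272.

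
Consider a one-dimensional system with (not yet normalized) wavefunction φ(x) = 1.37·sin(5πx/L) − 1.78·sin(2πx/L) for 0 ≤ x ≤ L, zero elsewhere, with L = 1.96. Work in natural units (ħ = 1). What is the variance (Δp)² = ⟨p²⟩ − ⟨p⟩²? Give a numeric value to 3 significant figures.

30.3

Compute ⟨p⟩ and ⟨p²⟩ separately; (Δp)² = ⟨p²⟩ − ⟨p⟩².
d²/dx² sin(jπx/L) = −(jπ/L)²·sin(jπx/L); on 0 ≤ x ≤ L, ∫sin²(jπx/L) dx = L/2 and ∫sin(jπx/L)·sin(lπx/L) dx = 0 for j ≠ l, so only diagonal terms survive in ∫|φ|² and ∫φ·φ″; ∫φ·φ′ dx = [φ²/2] between the walls = 0.
Normalization: ∫|φ|² dx = 4.9444.
⟨p⟩ = 0.0000 and ⟨p²⟩ = 30.347.
(Δp)² = 30.347 − (0.0000)² = 30.347.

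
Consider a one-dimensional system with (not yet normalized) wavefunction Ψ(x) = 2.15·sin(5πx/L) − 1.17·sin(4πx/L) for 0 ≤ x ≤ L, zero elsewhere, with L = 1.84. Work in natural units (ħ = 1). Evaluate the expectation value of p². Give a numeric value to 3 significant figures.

66.9

p² Ψ = −ħ² d²Ψ/dx²; ⟨p²⟩ = −ħ² ∫ Ψ*·Ψ'' dx / ∫|Ψ|² dx.
d²/dx² sin(jπx/L) = −(jπ/L)²·sin(jπx/L); on 0 ≤ x ≤ L, ∫sin²(jπx/L) dx = L/2 and ∫sin(jπx/L)·sin(lπx/L) dx = 0 for j ≠ l, so only diagonal terms survive in ∫|Ψ|² and ∫Ψ·Ψ″; ∫Ψ·Ψ′ dx = [Ψ²/2] between the walls = 0.
State is unnormalized: ∫|Ψ|² dx = 5.5121, and ∫Ψ*·(−ħ² Ψ'') dx = 368.68, so ⟨p²⟩ = 368.68 / 5.5121.
⟨p²⟩ = 66.885.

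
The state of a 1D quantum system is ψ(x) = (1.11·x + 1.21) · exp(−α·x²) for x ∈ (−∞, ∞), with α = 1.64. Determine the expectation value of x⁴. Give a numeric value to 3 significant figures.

0.101

⟨x⁴⟩ = ∫ x⁴·|ψ|² dx / ∫|ψ|² dx (integrals over the domain).
Expand each integrand as polynomial × e^(−2αx²) and use ∫x^(2j)·e^(−2αx²) dx = (2j−1)!!/(4α)^j · √(π/(2α)), odd powers → 0; here √(π/(2α)) = 0.97867.
State is unnormalized: ∫|ψ|² dx = 1.6167, and ∫ψ*·x⁴·ψ dx = 0.16396, so ⟨x⁴⟩ = 0.16396 / 1.6167.
⟨x⁴⟩ = 0.10142.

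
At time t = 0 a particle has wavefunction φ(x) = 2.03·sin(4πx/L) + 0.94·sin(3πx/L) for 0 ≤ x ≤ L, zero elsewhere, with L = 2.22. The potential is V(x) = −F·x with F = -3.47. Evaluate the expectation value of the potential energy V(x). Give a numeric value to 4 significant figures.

⟨V⟩ = ∫ V(x)·|φ|² dx / ∫|φ|² dx.
On 0 ≤ x ≤ L (j ≠ l): ∫sin²(jπx/L) dx = L/2, ∫sin(jπx/L)·sin(lπx/L) dx = 0; diagonal moments ∫x·sin²(jπx/L) dx = L²/4, ∫x²·sin²(jπx/L) dx = L³·(1/6 − 1/(4j²π²)); cross terms ∫x·sin(jπx/L)·sin(lπx/L) dx = 0 for j + l even and −4jlL²/(π²(j² − l²)²) for j + l odd, ∫x²·sin(jπx/L)·sin(lπx/L) dx = (−1)^(j+l)·4jlL³/(π²(j² − l²)²); higher powers the same way via product-to-sum and parts.
State is unnormalized: ∫|φ|² dx = 5.5550, and ∫φ*·V(x)·φ dx = 14.918, so ⟨V⟩ = 14.918 / 5.5550.
⟨V⟩ = 2.6856.

2.686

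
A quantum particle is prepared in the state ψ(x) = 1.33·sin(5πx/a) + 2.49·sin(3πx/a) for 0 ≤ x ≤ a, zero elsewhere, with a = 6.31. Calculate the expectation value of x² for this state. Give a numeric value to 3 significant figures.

14.7

⟨x²⟩ = ∫ x²·|ψ|² dx / ∫|ψ|² dx (integrals over the domain).
On 0 ≤ x ≤ a (j ≠ l): ∫sin²(jπx/a) dx = a/2, ∫sin(jπx/a)·sin(lπx/a) dx = 0; diagonal moments ∫x·sin²(jπx/a) dx = a²/4, ∫x²·sin²(jπx/a) dx = a³·(1/6 − 1/(4j²π²)); cross terms ∫x·sin(jπx/a)·sin(lπx/a) dx = 0 for j + l even and −4jla²/(π²(j² − l²)²) for j + l odd, ∫x²·sin(jπx/a)·sin(lπx/a) dx = (−1)^(j+l)·4jla³/(π²(j² − l²)²); higher powers the same way via product-to-sum and parts.
State is unnormalized: ∫|ψ|² dx = 25.142, and ∫ψ*·x²·ψ dx = 368.37, so ⟨x²⟩ = 368.37 / 25.142.
⟨x²⟩ = 14.651.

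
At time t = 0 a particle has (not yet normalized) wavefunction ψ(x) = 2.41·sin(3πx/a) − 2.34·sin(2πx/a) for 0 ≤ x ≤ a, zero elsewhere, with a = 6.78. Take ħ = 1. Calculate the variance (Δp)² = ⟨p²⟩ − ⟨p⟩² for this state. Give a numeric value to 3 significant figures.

1.41

Compute ⟨p⟩ and ⟨p²⟩ separately; (Δp)² = ⟨p²⟩ − ⟨p⟩².
d²/dx² sin(jπx/a) = −(jπ/a)²·sin(jπx/a); on 0 ≤ x ≤ a, ∫sin²(jπx/a) dx = a/2 and ∫sin(jπx/a)·sin(lπx/a) dx = 0 for j ≠ l, so only diagonal terms survive in ∫|ψ|² and ∫ψ·ψ″; ∫ψ·ψ′ dx = [ψ²/2] between the walls = 0.
Normalization: ∫|ψ|² dx = 38.252.
⟨p⟩ = 0.0000 and ⟨p²⟩ = 1.4114.
(Δp)² = 1.4114 − (0.0000)² = 1.4114.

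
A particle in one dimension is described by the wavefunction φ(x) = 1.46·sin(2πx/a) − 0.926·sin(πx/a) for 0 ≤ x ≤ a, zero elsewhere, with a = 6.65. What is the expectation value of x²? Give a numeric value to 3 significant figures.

⟨x²⟩ = ∫ x²·|φ|² dx / ∫|φ|² dx (integrals over the domain).
On 0 ≤ x ≤ a (j ≠ l): ∫sin²(jπx/a) dx = a/2, ∫sin(jπx/a)·sin(lπx/a) dx = 0; diagonal moments ∫x·sin²(jπx/a) dx = a²/4, ∫x²·sin²(jπx/a) dx = a³·(1/6 − 1/(4j²π²)); cross terms ∫x·sin(jπx/a)·sin(lπx/a) dx = 0 for j + l even and −4jla²/(π²(j² − l²)²) for j + l odd, ∫x²·sin(jπx/a)·sin(lπx/a) dx = (−1)^(j+l)·4jla³/(π²(j² − l²)²); higher powers the same way via product-to-sum and parts.
State is unnormalized: ∫|φ|² dx = 9.9387, and ∫φ*·x²·φ dx = 207.76, so ⟨x²⟩ = 207.76 / 9.9387.
⟨x²⟩ = 20.904.

20.9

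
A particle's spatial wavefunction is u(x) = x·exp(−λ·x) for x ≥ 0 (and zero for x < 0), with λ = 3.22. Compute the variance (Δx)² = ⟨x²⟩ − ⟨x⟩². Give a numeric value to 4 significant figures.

Compute ⟨x⟩ and ⟨x²⟩ separately, then (Δx)² = ⟨x²⟩ − ⟨x⟩².
Every integrand reduces to terms xʲ·e^(−2λx) on [0, ∞); use ∫₀^∞ xʲ·e^(−2λx) dx = j!/(2λ)^(j+1).
Normalization: ∫|u|² dx = 0.0074881.
⟨x⟩ = 0.46584 and ⟨x²⟩ = 0.28934.
(Δx)² = 0.28934 − (0.46584)² = 0.072335.

0.07234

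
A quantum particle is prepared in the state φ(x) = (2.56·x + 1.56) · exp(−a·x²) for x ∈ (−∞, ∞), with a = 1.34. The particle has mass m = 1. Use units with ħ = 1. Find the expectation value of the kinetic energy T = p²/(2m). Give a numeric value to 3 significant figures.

T = −(ħ²/2m) d²/dx², so ⟨T⟩ = −(ħ²/2m) ∫ φ*·φ'' dx / ∫|φ|² dx; with m = 1.
Expand each integrand as polynomial × e^(−2ax²) and use ∫x^(2j)·e^(−2ax²) dx = (2j−1)!!/(4a)^j · √(π/(2a)), odd powers → 0; here √(π/(2a)) = 1.0827. Differentiate with the product rule, d/dx e^(−ax²) = −2ax·e^(−ax²).
State is unnormalized: ∫|φ|² dx = 3.9587, and ∫φ*·(−ħ²/2m · φ'') dx = 4.4262, so ⟨T⟩ = 4.4262 / 3.9587.
⟨T⟩ = 1.1181.

1.12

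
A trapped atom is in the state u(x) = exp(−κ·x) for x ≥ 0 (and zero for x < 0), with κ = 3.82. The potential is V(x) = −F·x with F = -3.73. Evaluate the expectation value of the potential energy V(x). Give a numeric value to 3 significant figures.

0.488

⟨V⟩ = ∫ V(x)·|u|² dx / ∫|u|² dx.
Every integrand reduces to terms xʲ·e^(−2κx) on [0, ∞); use ∫₀^∞ xʲ·e^(−2κx) dx = j!/(2κ)^(j+1).
State is unnormalized: ∫|u|² dx = 0.13089, and ∫u*·V(x)·u dx = 0.063903, so ⟨V⟩ = 0.063903 / 0.13089.
⟨V⟩ = 0.48822.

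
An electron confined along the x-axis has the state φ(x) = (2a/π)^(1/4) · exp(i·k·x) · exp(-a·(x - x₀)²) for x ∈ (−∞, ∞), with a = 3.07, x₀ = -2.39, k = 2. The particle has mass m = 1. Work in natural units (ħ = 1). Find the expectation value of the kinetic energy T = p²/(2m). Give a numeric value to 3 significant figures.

T = −(ħ²/2m) d²/dx², so ⟨T⟩ = −(ħ²/2m) ∫ φ*·φ'' dx; with m = 1.
Gaussian moments (u = x − x₀): ∫u^(2j)·e^(−2au²) du = (2j−1)!!/(4a)^j · √(π/(2a)), odd powers integrate to 0; here √(π/(2a)) = 0.71530. Derivatives: φ′ = (ik − 2au)·φ, φ″ = ((ik − 2au)² − 2a)·φ; the odd-in-u pieces drop out.
⟨T⟩ = 3.5350.

3.54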